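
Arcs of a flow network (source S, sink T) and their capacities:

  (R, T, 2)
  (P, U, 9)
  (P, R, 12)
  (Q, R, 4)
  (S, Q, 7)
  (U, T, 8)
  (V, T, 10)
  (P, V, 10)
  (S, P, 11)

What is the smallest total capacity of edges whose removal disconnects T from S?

13

Augment S→P→R→T: bottleneck 2, flow now 2.
Augment S→P→U→T: bottleneck 8, flow now 10.
Augment S→P→V→T: bottleneck 1, flow now 11.
Augment S→Q→R→P→V→T: bottleneck 2, flow now 13. (uses reverse residual edge)
No augmenting path remains; maximum flow = 13.
By max-flow min-cut, the minimum cut capacity equals the max flow.
In the residual graph, reachable from S: {S, Q, R}.
Min-cut edges: S→P (11), R→T (2); capacity 11 + 2 = 13.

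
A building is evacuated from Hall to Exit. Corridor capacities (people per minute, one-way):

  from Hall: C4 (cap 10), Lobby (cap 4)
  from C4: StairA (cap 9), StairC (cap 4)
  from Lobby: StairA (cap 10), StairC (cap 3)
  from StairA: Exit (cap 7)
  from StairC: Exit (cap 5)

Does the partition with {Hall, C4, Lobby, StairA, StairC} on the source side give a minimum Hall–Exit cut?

Yes — it is a minimum cut (capacity 12).

Given cut capacity: 7 + 5 = 12.
Augment Hall→C4→StairA→Exit: bottleneck 7, flow now 7.
Augment Hall→C4→StairC→Exit: bottleneck 3, flow now 10.
Augment Hall→Lobby→StairC→Exit: bottleneck 2, flow now 12.
No augmenting path remains; maximum flow = 12.
Cut capacity 12 equals the max flow, so it is a minimum cut.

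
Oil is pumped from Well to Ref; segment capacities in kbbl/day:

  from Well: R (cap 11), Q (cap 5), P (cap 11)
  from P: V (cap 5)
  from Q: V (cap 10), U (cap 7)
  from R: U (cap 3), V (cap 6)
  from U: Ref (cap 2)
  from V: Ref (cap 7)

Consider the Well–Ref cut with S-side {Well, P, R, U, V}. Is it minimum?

Given cut capacity: 5 + 2 + 7 = 14.
Augment Well→P→V→Ref: bottleneck 5, flow now 5.
Augment Well→Q→U→Ref: bottleneck 2, flow now 7.
Augment Well→Q→V→Ref: bottleneck 2, flow now 9.
No augmenting path remains; maximum flow = 9.
In the residual graph, reachable from Well: {Well, P, Q, R, U, V}.
Min-cut edges: U→Ref (2), V→Ref (7); capacity 2 + 7 = 9.
Cut capacity 14 exceeds the max flow 9, so it is not minimum.

No — its capacity is 14, but the minimum cut has capacity 9.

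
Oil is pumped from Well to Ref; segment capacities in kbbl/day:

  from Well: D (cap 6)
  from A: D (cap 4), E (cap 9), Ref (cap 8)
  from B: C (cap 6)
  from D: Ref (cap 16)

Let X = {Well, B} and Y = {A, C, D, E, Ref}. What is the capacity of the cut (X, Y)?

Edges leaving {Well, B}: Well→D (6), B→C (6).
Cut capacity = 6 + 6 = 12.

12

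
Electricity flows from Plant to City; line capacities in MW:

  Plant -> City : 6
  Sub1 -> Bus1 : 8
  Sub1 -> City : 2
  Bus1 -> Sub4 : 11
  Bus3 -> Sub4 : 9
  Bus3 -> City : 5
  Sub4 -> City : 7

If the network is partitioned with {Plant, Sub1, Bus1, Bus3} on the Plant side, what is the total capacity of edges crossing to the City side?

33

Edges leaving {Plant, Sub1, Bus1, Bus3}: Plant→City (6), Sub1→City (2), Bus1→Sub4 (11), Bus3→Sub4 (9), Bus3→City (5).
Cut capacity = 6 + 2 + 11 + 9 + 5 = 33.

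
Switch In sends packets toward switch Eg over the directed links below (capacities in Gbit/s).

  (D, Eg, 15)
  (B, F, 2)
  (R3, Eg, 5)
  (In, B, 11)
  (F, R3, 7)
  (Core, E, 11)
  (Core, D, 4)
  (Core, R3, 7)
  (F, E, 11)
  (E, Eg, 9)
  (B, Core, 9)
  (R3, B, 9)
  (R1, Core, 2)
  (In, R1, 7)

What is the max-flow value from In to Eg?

Augment In→R1→Core→E→Eg: bottleneck 2, flow now 2.
Augment In→B→Core→E→Eg: bottleneck 7, flow now 9.
Augment In→B→Core→D→Eg: bottleneck 2, flow now 11.
Augment In→B→F→R3→Eg: bottleneck 2, flow now 13.
No augmenting path remains; maximum flow = 13.
In the residual graph, reachable from In: {In, R1}.
Min-cut edges: In→B (11), R1→Core (2); capacity 11 + 2 = 13.
This cut is saturated, so no flow can exceed 13.

13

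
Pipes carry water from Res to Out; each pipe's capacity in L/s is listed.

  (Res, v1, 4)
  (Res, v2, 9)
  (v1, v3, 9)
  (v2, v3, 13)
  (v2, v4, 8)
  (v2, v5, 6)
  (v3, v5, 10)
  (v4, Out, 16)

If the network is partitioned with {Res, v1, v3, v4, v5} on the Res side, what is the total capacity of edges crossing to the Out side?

Edges leaving {Res, v1, v3, v4, v5}: Res→v2 (9), v4→Out (16).
Cut capacity = 9 + 16 = 25.

25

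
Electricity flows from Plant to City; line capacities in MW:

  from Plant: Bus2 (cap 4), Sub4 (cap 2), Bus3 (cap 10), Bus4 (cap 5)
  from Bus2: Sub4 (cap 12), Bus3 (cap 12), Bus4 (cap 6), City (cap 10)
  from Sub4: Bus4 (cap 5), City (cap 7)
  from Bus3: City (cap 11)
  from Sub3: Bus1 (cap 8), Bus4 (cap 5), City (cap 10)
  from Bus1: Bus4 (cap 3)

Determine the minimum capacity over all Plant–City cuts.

Augment Plant→Bus2→City: bottleneck 4, flow now 4.
Augment Plant→Sub4→City: bottleneck 2, flow now 6.
Augment Plant→Bus3→City: bottleneck 10, flow now 16.
No augmenting path remains; maximum flow = 16.
By max-flow min-cut, the minimum cut capacity equals the max flow.
In the residual graph, reachable from Plant: {Plant, Bus4}.
Min-cut edges: Plant→Bus2 (4), Plant→Sub4 (2), Plant→Bus3 (10); capacity 4 + 2 + 10 = 16.

16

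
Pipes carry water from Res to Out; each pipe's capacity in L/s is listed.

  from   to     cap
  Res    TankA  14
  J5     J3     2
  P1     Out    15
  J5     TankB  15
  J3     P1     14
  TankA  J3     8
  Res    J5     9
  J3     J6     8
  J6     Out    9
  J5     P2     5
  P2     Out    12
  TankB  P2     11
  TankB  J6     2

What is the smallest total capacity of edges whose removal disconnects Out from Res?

17

Augment Res→J5→P2→Out: bottleneck 5, flow now 5.
Augment Res→TankA→J3→P1→Out: bottleneck 8, flow now 13.
Augment Res→J5→J3→P1→Out: bottleneck 2, flow now 15.
Augment Res→J5→TankB→P2→Out: bottleneck 2, flow now 17.
No augmenting path remains; maximum flow = 17.
By max-flow min-cut, the minimum cut capacity equals the max flow.
In the residual graph, reachable from Res: {Res, TankA}.
Min-cut edges: Res→J5 (9), TankA→J3 (8); capacity 9 + 8 = 17.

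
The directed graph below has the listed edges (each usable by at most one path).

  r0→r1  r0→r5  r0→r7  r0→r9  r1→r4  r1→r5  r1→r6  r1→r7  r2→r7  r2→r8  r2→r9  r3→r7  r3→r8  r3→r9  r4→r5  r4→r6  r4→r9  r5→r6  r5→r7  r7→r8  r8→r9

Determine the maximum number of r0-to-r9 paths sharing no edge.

3

Assign every edge capacity 1; by Menger, the answer equals the max flow.
Path r0→r9 (+1); total 1.
Path r0→r1→r4→r9 (+1); total 2.
Path r0→r7→r8→r9 (+1); total 3.
No residual r0→r9 path; max flow = 3.
Certifying cut of size 3: {r0→r1, r0→r9, r7→r8}.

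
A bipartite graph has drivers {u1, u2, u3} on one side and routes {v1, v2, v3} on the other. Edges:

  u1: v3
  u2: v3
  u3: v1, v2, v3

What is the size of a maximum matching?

2

Unit-capacity flow: source→left, listed edges, right→sink; max matching = max flow.
Augmenting path u1→v3 (+1); matched 1.
Augmenting path u3→v1 (+1); matched 2.
No augmenting path remains; maximum matching = 2.
König certificate: {u3, v3} is a vertex cover of size 2 (every listed pair touches it), so no matching can be larger.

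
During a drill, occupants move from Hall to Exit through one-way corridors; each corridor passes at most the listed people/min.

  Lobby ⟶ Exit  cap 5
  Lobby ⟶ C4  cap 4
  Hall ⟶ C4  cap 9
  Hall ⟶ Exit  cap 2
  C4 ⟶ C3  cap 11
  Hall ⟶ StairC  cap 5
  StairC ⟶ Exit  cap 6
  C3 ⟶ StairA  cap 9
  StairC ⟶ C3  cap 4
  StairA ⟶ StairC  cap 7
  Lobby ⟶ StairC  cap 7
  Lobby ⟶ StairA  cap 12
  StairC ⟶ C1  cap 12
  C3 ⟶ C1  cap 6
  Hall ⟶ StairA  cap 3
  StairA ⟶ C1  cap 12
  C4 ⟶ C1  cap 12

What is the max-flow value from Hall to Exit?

8

Augment Hall→Exit: bottleneck 2, flow now 2.
Augment Hall→StairC→Exit: bottleneck 5, flow now 7.
Augment Hall→StairA→StairC→Exit: bottleneck 1, flow now 8.
No augmenting path remains; maximum flow = 8.
In the residual graph, reachable from Hall: {Hall, C4, C3, StairA, StairC, C1}.
Min-cut edges: Hall→Exit (2), StairC→Exit (6); capacity 2 + 6 = 8.
This cut is saturated, so no flow can exceed 8.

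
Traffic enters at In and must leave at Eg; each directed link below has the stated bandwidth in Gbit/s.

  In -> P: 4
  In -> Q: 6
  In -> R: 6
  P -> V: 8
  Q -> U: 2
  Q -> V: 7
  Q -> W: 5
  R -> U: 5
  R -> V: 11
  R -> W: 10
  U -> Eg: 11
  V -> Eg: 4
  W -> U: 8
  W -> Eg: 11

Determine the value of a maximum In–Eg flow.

Augment In→P→V→Eg: bottleneck 4, flow now 4.
Augment In→Q→U→Eg: bottleneck 2, flow now 6.
Augment In→Q→W→Eg: bottleneck 4, flow now 10.
Augment In→R→U→Eg: bottleneck 5, flow now 15.
Augment In→R→W→Eg: bottleneck 1, flow now 16.
No augmenting path remains; maximum flow = 16.
In the residual graph, reachable from In: {In}.
Min-cut edges: In→P (4), In→Q (6), In→R (6); capacity 4 + 6 + 6 = 16.
This cut is saturated, so no flow can exceed 16.

16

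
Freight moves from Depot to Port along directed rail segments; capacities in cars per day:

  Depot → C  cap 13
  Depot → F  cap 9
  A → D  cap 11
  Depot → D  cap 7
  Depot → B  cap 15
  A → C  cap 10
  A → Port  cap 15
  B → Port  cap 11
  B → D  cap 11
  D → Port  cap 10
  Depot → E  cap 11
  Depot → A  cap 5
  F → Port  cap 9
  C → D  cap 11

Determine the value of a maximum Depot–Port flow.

Augment Depot→A→Port: bottleneck 5, flow now 5.
Augment Depot→B→Port: bottleneck 11, flow now 16.
Augment Depot→D→Port: bottleneck 7, flow now 23.
Augment Depot→F→Port: bottleneck 9, flow now 32.
Augment Depot→B→D→Port: bottleneck 3, flow now 35.
No augmenting path remains; maximum flow = 35.
In the residual graph, reachable from Depot: {Depot, B, C, D, E}.
Min-cut edges: Depot→A (5), Depot→F (9), B→Port (11), D→Port (10); capacity 5 + 9 + 11 + 10 = 35.
This cut is saturated, so no flow can exceed 35.

35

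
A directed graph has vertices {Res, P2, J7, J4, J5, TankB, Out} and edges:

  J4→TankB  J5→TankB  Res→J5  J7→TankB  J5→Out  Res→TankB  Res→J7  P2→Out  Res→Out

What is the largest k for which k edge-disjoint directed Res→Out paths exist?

Assign every edge capacity 1; by Menger, the answer equals the max flow.
Path Res→Out (+1); total 1.
Path Res→J5→Out (+1); total 2.
No residual Res→Out path; max flow = 2.
Certifying cut of size 2: {Res→J5, Res→Out}.

2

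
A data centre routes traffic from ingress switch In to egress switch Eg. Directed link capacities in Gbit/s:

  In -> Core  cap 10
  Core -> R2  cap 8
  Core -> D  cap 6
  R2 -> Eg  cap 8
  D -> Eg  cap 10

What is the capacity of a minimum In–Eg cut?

10

Augment In→Core→R2→Eg: bottleneck 8, flow now 8.
Augment In→Core→D→Eg: bottleneck 2, flow now 10.
No augmenting path remains; maximum flow = 10.
By max-flow min-cut, the minimum cut capacity equals the max flow.
In the residual graph, reachable from In: {In}.
Min-cut edges: In→Core (10); capacity 10 = 10.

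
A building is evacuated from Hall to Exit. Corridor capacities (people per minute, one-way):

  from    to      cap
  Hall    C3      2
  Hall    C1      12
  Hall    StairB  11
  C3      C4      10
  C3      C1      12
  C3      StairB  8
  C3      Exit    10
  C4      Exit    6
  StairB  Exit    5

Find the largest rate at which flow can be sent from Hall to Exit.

Augment Hall→C3→Exit: bottleneck 2, flow now 2.
Augment Hall→StairB→Exit: bottleneck 5, flow now 7.
No augmenting path remains; maximum flow = 7.
In the residual graph, reachable from Hall: {Hall, C1, StairB}.
Min-cut edges: Hall→C3 (2), StairB→Exit (5); capacity 2 + 5 = 7.
This cut is saturated, so no flow can exceed 7.

7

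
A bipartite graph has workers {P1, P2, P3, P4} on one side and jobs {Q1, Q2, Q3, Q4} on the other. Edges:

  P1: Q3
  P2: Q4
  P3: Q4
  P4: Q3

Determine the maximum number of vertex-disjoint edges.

2

Unit-capacity flow: source→left, listed edges, right→sink; max matching = max flow.
Augmenting path P1→Q3 (+1); matched 1.
Augmenting path P2→Q4 (+1); matched 2.
No augmenting path remains; maximum matching = 2.
König certificate: {Q3, Q4} is a vertex cover of size 2 (every listed pair touches it), so no matching can be larger.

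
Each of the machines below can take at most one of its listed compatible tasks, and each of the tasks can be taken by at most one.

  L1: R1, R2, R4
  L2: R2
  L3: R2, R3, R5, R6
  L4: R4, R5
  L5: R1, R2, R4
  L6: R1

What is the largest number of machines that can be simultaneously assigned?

5

Unit-capacity flow: source→left, listed edges, right→sink; max matching = max flow.
Augmenting path L1→R1 (+1); matched 1.
Augmenting path L2→R2 (+1); matched 2.
Augmenting path L3→R3 (+1); matched 3.
Augmenting path L4→R4 (+1); matched 4.
Augmenting path L5→R4→L4→R5 (+1); matched 5.
No augmenting path remains; maximum matching = 5.
König certificate: {L3, L4, R1, R2, R4} is a vertex cover of size 5 (every listed pair touches it), so no matching can be larger.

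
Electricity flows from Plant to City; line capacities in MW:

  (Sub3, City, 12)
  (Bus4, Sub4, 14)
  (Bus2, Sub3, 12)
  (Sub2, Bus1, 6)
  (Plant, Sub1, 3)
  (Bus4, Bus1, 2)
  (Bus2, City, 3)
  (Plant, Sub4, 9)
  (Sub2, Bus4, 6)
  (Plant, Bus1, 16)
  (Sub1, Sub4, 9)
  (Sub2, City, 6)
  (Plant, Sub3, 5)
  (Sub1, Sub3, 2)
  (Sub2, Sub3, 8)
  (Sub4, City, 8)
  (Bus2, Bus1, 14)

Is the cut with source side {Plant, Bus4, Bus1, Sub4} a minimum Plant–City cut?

Given cut capacity: 3 + 5 + 8 = 16.
Augment Plant→Sub4→City: bottleneck 8, flow now 8.
Augment Plant→Sub3→City: bottleneck 5, flow now 13.
Augment Plant→Sub1→Sub3→City: bottleneck 2, flow now 15.
No augmenting path remains; maximum flow = 15.
In the residual graph, reachable from Plant: {Plant, Bus1, Sub1, Sub4}.
Min-cut edges: Plant→Sub3 (5), Sub1→Sub3 (2), Sub4→City (8); capacity 5 + 2 + 8 = 15.
Cut capacity 16 exceeds the max flow 15, so it is not minimum.

No — its capacity is 16, but the minimum cut has capacity 15.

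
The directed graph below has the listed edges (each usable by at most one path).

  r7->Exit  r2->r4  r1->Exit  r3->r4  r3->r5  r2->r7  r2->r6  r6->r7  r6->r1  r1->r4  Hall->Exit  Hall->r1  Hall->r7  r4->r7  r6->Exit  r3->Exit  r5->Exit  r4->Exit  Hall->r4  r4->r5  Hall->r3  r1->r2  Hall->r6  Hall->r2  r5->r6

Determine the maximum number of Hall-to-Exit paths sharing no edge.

7

Assign every edge capacity 1; by Menger, the answer equals the max flow.
Path Hall→Exit (+1); total 1.
Path Hall→r1→Exit (+1); total 2.
Path Hall→r3→Exit (+1); total 3.
Path Hall→r4→Exit (+1); total 4.
Path Hall→r6→Exit (+1); total 5.
Path Hall→r7→Exit (+1); total 6.
Path Hall→r2→r4→r5→Exit (+1); total 7.
No residual Hall→Exit path; max flow = 7.
Certifying cut of size 7: {Hall→Exit, Hall→r1, Hall→r2, Hall→r3, Hall→r4, Hall→r6, Hall→r7}.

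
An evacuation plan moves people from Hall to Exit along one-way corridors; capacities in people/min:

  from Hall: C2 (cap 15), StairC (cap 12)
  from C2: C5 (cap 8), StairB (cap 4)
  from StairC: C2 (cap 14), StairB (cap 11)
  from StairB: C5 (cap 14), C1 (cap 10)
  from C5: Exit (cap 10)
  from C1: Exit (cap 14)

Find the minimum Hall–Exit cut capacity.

20

Augment Hall→C2→C5→Exit: bottleneck 8, flow now 8.
Augment Hall→C2→StairB→C5→Exit: bottleneck 2, flow now 10.
Augment Hall→C2→StairB→C1→Exit: bottleneck 2, flow now 12.
Augment Hall→StairC→StairB→C1→Exit: bottleneck 8, flow now 20.
No augmenting path remains; maximum flow = 20.
By max-flow min-cut, the minimum cut capacity equals the max flow.
In the residual graph, reachable from Hall: {Hall, C2, StairC, StairB, C5}.
Min-cut edges: StairB→C1 (10), C5→Exit (10); capacity 10 + 10 = 20.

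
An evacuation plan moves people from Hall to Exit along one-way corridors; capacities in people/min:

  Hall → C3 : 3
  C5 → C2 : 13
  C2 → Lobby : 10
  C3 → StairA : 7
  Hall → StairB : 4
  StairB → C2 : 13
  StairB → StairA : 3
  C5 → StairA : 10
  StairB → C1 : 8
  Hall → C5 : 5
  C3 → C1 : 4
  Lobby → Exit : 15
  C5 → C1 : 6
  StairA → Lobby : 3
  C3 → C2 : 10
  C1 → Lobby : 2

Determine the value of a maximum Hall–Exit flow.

Augment Hall→C3→C1→Lobby→Exit: bottleneck 2, flow now 2.
Augment Hall→C3→C2→Lobby→Exit: bottleneck 1, flow now 3.
Augment Hall→StairB→C2→Lobby→Exit: bottleneck 4, flow now 7.
Augment Hall→C5→C2→Lobby→Exit: bottleneck 5, flow now 12.
No augmenting path remains; maximum flow = 12.
In the residual graph, reachable from Hall: {Hall}.
Min-cut edges: Hall→C3 (3), Hall→StairB (4), Hall→C5 (5); capacity 3 + 4 + 5 = 12.
This cut is saturated, so no flow can exceed 12.

12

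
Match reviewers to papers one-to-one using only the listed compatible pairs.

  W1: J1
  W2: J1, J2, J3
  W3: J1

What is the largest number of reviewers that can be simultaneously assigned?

Unit-capacity flow: source→left, listed edges, right→sink; max matching = max flow.
Augmenting path W1→J1 (+1); matched 1.
Augmenting path W2→J2 (+1); matched 2.
No augmenting path remains; maximum matching = 2.
König certificate: {W2, J1} is a vertex cover of size 2 (every listed pair touches it), so no matching can be larger.

2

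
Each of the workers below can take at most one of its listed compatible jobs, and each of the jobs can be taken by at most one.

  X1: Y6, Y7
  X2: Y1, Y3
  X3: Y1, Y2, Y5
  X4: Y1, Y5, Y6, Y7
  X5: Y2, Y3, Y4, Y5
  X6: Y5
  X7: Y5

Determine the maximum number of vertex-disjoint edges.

Unit-capacity flow: source→left, listed edges, right→sink; max matching = max flow.
Augmenting path X1→Y6 (+1); matched 1.
Augmenting path X2→Y1 (+1); matched 2.
Augmenting path X3→Y2 (+1); matched 3.
Augmenting path X4→Y5 (+1); matched 4.
Augmenting path X5→Y3 (+1); matched 5.
Augmenting path X6→Y5→X4→Y7 (+1); matched 6.
No augmenting path remains; maximum matching = 6.
König certificate: {X1, X2, X3, X4, X5, Y5} is a vertex cover of size 6 (every listed pair touches it), so no matching can be larger.

6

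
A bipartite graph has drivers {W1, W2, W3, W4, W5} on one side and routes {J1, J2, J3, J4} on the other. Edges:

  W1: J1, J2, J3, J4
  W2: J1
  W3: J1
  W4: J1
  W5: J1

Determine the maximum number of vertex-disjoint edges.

2

Unit-capacity flow: source→left, listed edges, right→sink; max matching = max flow.
Augmenting path W1→J1 (+1); matched 1.
Augmenting path W2→J1→W1→J2 (+1); matched 2.
No augmenting path remains; maximum matching = 2.
König certificate: {W1, J1} is a vertex cover of size 2 (every listed pair touches it), so no matching can be larger.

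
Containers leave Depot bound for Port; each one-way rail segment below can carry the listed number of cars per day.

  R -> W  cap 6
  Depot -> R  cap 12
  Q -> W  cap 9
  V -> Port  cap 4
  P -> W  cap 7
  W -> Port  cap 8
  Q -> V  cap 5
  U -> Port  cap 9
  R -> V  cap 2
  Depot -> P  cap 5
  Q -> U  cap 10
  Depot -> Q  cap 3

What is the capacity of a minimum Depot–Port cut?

13

Augment Depot→P→W→Port: bottleneck 5, flow now 5.
Augment Depot→Q→U→Port: bottleneck 3, flow now 8.
Augment Depot→R→V→Port: bottleneck 2, flow now 10.
Augment Depot→R→W→Port: bottleneck 3, flow now 13.
No augmenting path remains; maximum flow = 13.
By max-flow min-cut, the minimum cut capacity equals the max flow.
In the residual graph, reachable from Depot: {Depot, P, R, W}.
Min-cut edges: Depot→Q (3), R→V (2), W→Port (8); capacity 3 + 2 + 8 = 13.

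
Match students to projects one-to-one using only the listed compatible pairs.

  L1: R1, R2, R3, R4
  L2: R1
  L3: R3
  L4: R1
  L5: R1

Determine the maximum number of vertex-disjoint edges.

Unit-capacity flow: source→left, listed edges, right→sink; max matching = max flow.
Augmenting path L1→R1 (+1); matched 1.
Augmenting path L3→R3 (+1); matched 2.
Augmenting path L2→R1→L1→R2 (+1); matched 3.
No augmenting path remains; maximum matching = 3.
König certificate: {L1, L3, R1} is a vertex cover of size 3 (every listed pair touches it), so no matching can be larger.

3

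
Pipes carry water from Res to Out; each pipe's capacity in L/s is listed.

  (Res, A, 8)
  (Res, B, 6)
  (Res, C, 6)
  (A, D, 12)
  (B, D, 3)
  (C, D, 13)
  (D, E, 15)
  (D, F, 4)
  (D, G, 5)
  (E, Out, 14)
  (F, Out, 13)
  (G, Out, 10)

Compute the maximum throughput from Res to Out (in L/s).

Augment Res→A→D→E→Out: bottleneck 8, flow now 8.
Augment Res→B→D→E→Out: bottleneck 3, flow now 11.
Augment Res→C→D→E→Out: bottleneck 3, flow now 14.
Augment Res→C→D→F→Out: bottleneck 3, flow now 17.
No augmenting path remains; maximum flow = 17.
In the residual graph, reachable from Res: {Res, B}.
Min-cut edges: Res→A (8), Res→C (6), B→D (3); capacity 8 + 6 + 3 = 17.
This cut is saturated, so no flow can exceed 17.

17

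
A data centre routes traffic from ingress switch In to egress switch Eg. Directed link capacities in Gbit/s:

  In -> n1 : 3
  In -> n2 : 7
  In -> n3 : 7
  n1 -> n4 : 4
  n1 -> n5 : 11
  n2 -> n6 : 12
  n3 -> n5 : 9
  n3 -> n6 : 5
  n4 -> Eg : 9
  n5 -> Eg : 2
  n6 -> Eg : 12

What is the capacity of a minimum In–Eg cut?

Augment In→n1→n4→Eg: bottleneck 3, flow now 3.
Augment In→n2→n6→Eg: bottleneck 7, flow now 10.
Augment In→n3→n5→Eg: bottleneck 2, flow now 12.
Augment In→n3→n6→Eg: bottleneck 5, flow now 17.
No augmenting path remains; maximum flow = 17.
By max-flow min-cut, the minimum cut capacity equals the max flow.
In the residual graph, reachable from In: {In}.
Min-cut edges: In→n1 (3), In→n2 (7), In→n3 (7); capacity 3 + 7 + 7 = 17.

17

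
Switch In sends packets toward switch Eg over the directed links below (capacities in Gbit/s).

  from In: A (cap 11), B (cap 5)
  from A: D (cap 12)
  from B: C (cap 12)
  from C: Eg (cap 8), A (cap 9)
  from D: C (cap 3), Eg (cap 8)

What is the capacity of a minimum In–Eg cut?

16

Augment In→A→D→Eg: bottleneck 8, flow now 8.
Augment In→B→C→Eg: bottleneck 5, flow now 13.
Augment In→A→D→C→Eg: bottleneck 3, flow now 16.
No augmenting path remains; maximum flow = 16.
By max-flow min-cut, the minimum cut capacity equals the max flow.
In the residual graph, reachable from In: {In}.
Min-cut edges: In→A (11), In→B (5); capacity 11 + 5 = 16.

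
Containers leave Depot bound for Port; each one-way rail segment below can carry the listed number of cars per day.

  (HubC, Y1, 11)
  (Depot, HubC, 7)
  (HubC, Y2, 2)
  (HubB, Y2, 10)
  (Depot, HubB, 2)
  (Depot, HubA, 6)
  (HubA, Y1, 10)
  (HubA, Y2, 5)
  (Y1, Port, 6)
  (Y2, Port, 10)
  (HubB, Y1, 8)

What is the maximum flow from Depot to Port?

Augment Depot→HubA→Y2→Port: bottleneck 5, flow now 5.
Augment Depot→HubA→Y1→Port: bottleneck 1, flow now 6.
Augment Depot→HubB→Y2→Port: bottleneck 2, flow now 8.
Augment Depot→HubC→Y2→Port: bottleneck 2, flow now 10.
Augment Depot→HubC→Y1→Port: bottleneck 5, flow now 15.
No augmenting path remains; maximum flow = 15.
In the residual graph, reachable from Depot: {Depot}.
Min-cut edges: Depot→HubA (6), Depot→HubB (2), Depot→HubC (7); capacity 6 + 2 + 7 = 15.
This cut is saturated, so no flow can exceed 15.

15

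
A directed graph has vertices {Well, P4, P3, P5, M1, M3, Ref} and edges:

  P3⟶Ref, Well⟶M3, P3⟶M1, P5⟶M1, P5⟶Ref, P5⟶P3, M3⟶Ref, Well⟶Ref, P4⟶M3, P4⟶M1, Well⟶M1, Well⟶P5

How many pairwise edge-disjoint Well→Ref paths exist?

3

Assign every edge capacity 1; by Menger, the answer equals the max flow.
Path Well→Ref (+1); total 1.
Path Well→P5→Ref (+1); total 2.
Path Well→M3→Ref (+1); total 3.
No residual Well→Ref path; max flow = 3.
Certifying cut of size 3: {Well→M3, Well→P5, Well→Ref}.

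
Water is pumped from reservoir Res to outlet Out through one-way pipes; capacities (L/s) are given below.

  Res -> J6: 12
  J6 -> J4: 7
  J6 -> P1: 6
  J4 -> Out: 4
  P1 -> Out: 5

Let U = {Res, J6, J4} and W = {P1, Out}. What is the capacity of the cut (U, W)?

Edges leaving {Res, J6, J4}: J6→P1 (6), J4→Out (4).
Cut capacity = 6 + 4 = 10.

10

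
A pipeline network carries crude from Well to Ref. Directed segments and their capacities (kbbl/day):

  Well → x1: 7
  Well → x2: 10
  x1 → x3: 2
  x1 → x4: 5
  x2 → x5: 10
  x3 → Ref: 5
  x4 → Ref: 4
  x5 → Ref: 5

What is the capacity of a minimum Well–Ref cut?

Augment Well→x1→x3→Ref: bottleneck 2, flow now 2.
Augment Well→x1→x4→Ref: bottleneck 4, flow now 6.
Augment Well→x2→x5→Ref: bottleneck 5, flow now 11.
No augmenting path remains; maximum flow = 11.
By max-flow min-cut, the minimum cut capacity equals the max flow.
In the residual graph, reachable from Well: {Well, x1, x2, x4, x5}.
Min-cut edges: x1→x3 (2), x4→Ref (4), x5→Ref (5); capacity 2 + 4 + 5 = 11.

11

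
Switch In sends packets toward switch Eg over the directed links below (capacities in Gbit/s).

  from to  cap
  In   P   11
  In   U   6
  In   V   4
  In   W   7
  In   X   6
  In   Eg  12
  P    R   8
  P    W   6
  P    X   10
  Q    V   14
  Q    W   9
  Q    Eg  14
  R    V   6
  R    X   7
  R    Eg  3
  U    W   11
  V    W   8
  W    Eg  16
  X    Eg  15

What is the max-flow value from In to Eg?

45

Augment In→Eg: bottleneck 12, flow now 12.
Augment In→W→Eg: bottleneck 7, flow now 19.
Augment In→X→Eg: bottleneck 6, flow now 25.
Augment In→P→R→Eg: bottleneck 3, flow now 28.
Augment In→P→W→Eg: bottleneck 6, flow now 34.
Augment In→P→X→Eg: bottleneck 2, flow now 36.
Augment In→U→W→Eg: bottleneck 3, flow now 39.
Augment In→U→W→P→X→Eg: bottleneck 3, flow now 42. (uses reverse residual edge)
Augment In→V→W→P→X→Eg: bottleneck 3, flow now 45. (uses reverse residual edge)
No augmenting path remains; maximum flow = 45.
In the residual graph, reachable from In: {In, U, V, W}.
Min-cut edges: In→P (11), In→X (6), In→Eg (12), W→Eg (16); capacity 11 + 6 + 12 + 16 = 45.
This cut is saturated, so no flow can exceed 45.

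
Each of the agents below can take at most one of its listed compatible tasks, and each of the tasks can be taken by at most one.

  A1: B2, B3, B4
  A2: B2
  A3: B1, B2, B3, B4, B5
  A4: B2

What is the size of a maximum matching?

Unit-capacity flow: source→left, listed edges, right→sink; max matching = max flow.
Augmenting path A1→B2 (+1); matched 1.
Augmenting path A3→B1 (+1); matched 2.
Augmenting path A2→B2→A1→B3 (+1); matched 3.
No augmenting path remains; maximum matching = 3.
König certificate: {A1, A3, B2} is a vertex cover of size 3 (every listed pair touches it), so no matching can be larger.

3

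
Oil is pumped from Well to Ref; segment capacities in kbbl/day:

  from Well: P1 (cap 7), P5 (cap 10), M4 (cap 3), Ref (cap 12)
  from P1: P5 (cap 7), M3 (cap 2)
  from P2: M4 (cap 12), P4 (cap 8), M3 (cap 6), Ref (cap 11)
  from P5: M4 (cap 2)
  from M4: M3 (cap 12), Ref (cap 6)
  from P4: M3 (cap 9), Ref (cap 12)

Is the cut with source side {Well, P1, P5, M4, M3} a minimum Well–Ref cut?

No — its capacity is 18, but the minimum cut has capacity 17.

Given cut capacity: 12 + 6 = 18.
Augment Well→Ref: bottleneck 12, flow now 12.
Augment Well→M4→Ref: bottleneck 3, flow now 15.
Augment Well→P5→M4→Ref: bottleneck 2, flow now 17.
No augmenting path remains; maximum flow = 17.
In the residual graph, reachable from Well: {Well, P1, P5, M3}.
Min-cut edges: Well→M4 (3), Well→Ref (12), P5→M4 (2); capacity 3 + 12 + 2 = 17.
Cut capacity 18 exceeds the max flow 17, so it is not minimum.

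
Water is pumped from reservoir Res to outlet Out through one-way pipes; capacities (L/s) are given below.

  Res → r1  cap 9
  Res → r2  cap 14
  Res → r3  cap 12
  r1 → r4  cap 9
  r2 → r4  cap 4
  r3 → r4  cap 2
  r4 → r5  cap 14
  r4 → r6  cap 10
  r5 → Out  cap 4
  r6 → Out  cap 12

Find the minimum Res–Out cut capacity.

Augment Res→r1→r4→r5→Out: bottleneck 4, flow now 4.
Augment Res→r1→r4→r6→Out: bottleneck 5, flow now 9.
Augment Res→r2→r4→r6→Out: bottleneck 4, flow now 13.
Augment Res→r3→r4→r6→Out: bottleneck 1, flow now 14.
No augmenting path remains; maximum flow = 14.
By max-flow min-cut, the minimum cut capacity equals the max flow.
In the residual graph, reachable from Res: {Res, r1, r2, r3, r4, r5}.
Min-cut edges: r4→r6 (10), r5→Out (4); capacity 10 + 4 = 14.

14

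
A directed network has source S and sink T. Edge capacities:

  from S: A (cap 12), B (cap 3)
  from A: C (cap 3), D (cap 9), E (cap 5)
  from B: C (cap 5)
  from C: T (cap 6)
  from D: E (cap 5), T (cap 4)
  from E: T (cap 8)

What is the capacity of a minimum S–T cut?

15

Augment S→A→C→T: bottleneck 3, flow now 3.
Augment S→A→D→T: bottleneck 4, flow now 7.
Augment S→A→E→T: bottleneck 5, flow now 12.
Augment S→B→C→T: bottleneck 3, flow now 15.
No augmenting path remains; maximum flow = 15.
By max-flow min-cut, the minimum cut capacity equals the max flow.
In the residual graph, reachable from S: {S}.
Min-cut edges: S→A (12), S→B (3); capacity 12 + 3 = 15.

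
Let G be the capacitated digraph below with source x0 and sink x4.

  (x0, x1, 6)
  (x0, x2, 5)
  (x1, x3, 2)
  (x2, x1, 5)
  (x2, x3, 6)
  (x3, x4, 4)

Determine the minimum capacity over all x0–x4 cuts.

4

Augment x0→x1→x3→x4: bottleneck 2, flow now 2.
Augment x0→x2→x3→x4: bottleneck 2, flow now 4.
No augmenting path remains; maximum flow = 4.
By max-flow min-cut, the minimum cut capacity equals the max flow.
In the residual graph, reachable from x0: {x0, x1, x2, x3}.
Min-cut edges: x3→x4 (4); capacity 4 = 4.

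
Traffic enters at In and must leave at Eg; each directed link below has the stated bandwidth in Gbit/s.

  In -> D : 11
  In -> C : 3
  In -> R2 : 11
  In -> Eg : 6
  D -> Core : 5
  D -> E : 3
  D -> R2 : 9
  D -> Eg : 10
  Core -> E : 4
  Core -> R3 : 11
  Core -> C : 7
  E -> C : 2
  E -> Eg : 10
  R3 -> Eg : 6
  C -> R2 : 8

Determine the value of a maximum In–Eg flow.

Augment In→Eg: bottleneck 6, flow now 6.
Augment In→D→Eg: bottleneck 10, flow now 16.
Augment In→D→E→Eg: bottleneck 1, flow now 17.
No augmenting path remains; maximum flow = 17.
In the residual graph, reachable from In: {In, C, R2}.
Min-cut edges: In→D (11), In→Eg (6); capacity 11 + 6 = 17.
This cut is saturated, so no flow can exceed 17.

17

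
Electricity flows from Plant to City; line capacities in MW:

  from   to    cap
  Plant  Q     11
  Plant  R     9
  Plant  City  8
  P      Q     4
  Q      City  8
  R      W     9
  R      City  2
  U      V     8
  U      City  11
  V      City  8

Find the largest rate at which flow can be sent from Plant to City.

18

Augment Plant→City: bottleneck 8, flow now 8.
Augment Plant→Q→City: bottleneck 8, flow now 16.
Augment Plant→R→City: bottleneck 2, flow now 18.
No augmenting path remains; maximum flow = 18.
In the residual graph, reachable from Plant: {Plant, Q, R, W}.
Min-cut edges: Plant→City (8), Q→City (8), R→City (2); capacity 8 + 8 + 2 = 18.
This cut is saturated, so no flow can exceed 18.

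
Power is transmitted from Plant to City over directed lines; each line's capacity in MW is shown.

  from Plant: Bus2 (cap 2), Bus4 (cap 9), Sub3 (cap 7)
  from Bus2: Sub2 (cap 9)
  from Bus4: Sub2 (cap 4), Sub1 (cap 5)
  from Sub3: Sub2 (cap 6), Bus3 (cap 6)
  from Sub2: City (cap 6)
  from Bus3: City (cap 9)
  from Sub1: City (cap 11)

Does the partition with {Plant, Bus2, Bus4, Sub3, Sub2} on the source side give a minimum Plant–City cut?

Given cut capacity: 5 + 6 + 6 = 17.
Augment Plant→Bus2→Sub2→City: bottleneck 2, flow now 2.
Augment Plant→Bus4→Sub2→City: bottleneck 4, flow now 6.
Augment Plant→Bus4→Sub1→City: bottleneck 5, flow now 11.
Augment Plant→Sub3→Bus3→City: bottleneck 6, flow now 17.
No augmenting path remains; maximum flow = 17.
Cut capacity 17 equals the max flow, so it is a minimum cut.

Yes — it is a minimum cut (capacity 17).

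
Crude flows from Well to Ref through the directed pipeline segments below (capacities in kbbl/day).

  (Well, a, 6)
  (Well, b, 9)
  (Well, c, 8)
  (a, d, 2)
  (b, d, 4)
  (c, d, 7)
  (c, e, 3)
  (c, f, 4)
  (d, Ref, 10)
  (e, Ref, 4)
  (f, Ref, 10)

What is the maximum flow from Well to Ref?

Augment Well→a→d→Ref: bottleneck 2, flow now 2.
Augment Well→b→d→Ref: bottleneck 4, flow now 6.
Augment Well→c→d→Ref: bottleneck 4, flow now 10.
Augment Well→c→e→Ref: bottleneck 3, flow now 13.
Augment Well→c→f→Ref: bottleneck 1, flow now 14.
No augmenting path remains; maximum flow = 14.
In the residual graph, reachable from Well: {Well, a, b}.
Min-cut edges: Well→c (8), a→d (2), b→d (4); capacity 8 + 2 + 4 = 14.
This cut is saturated, so no flow can exceed 14.

14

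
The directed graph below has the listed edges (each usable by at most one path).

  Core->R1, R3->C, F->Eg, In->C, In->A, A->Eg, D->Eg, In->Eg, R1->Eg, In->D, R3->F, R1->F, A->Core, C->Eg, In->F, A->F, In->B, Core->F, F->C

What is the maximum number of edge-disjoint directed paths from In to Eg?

Assign every edge capacity 1; by Menger, the answer equals the max flow.
Path In→Eg (+1); total 1.
Path In→A→Eg (+1); total 2.
Path In→D→Eg (+1); total 3.
Path In→F→Eg (+1); total 4.
Path In→C→Eg (+1); total 5.
No residual In→Eg path; max flow = 5.
Certifying cut of size 5: {In→A, In→C, In→D, In→Eg, In→F}.

5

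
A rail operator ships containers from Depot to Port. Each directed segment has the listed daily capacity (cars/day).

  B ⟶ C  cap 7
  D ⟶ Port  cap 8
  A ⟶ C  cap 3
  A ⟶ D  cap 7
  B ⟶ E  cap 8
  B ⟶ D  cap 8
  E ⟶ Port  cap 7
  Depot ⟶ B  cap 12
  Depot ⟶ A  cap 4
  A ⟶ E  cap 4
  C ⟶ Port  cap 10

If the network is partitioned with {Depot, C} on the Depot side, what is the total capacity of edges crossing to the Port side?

26

Edges leaving {Depot, C}: Depot→A (4), Depot→B (12), C→Port (10).
Cut capacity = 4 + 12 + 10 = 26.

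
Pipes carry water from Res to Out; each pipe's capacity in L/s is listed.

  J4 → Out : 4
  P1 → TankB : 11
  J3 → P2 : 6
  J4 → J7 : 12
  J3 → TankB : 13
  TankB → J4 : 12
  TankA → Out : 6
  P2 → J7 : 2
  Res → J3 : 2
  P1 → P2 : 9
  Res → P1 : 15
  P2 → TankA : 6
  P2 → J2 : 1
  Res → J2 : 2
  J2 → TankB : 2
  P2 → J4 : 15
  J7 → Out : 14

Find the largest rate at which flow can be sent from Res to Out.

19

Augment Res→J2→TankB→J4→Out: bottleneck 2, flow now 2.
Augment Res→J3→P2→J4→Out: bottleneck 2, flow now 4.
Augment Res→P1→P2→J7→Out: bottleneck 2, flow now 6.
Augment Res→P1→P2→TankA→Out: bottleneck 6, flow now 12.
Augment Res→P1→P2→J4→J7→Out: bottleneck 1, flow now 13.
Augment Res→P1→TankB→J4→J7→Out: bottleneck 6, flow now 19.
No augmenting path remains; maximum flow = 19.
In the residual graph, reachable from Res: {Res}.
Min-cut edges: Res→J2 (2), Res→J3 (2), Res→P1 (15); capacity 2 + 2 + 15 = 19.
This cut is saturated, so no flow can exceed 19.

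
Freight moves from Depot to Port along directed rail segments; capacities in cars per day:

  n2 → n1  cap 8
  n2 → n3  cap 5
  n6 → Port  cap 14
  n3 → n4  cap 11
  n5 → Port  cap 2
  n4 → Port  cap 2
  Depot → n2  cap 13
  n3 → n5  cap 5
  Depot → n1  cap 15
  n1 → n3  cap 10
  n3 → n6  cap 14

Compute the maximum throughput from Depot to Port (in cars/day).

Augment Depot→n1→n3→n4→Port: bottleneck 2, flow now 2.
Augment Depot→n1→n3→n5→Port: bottleneck 2, flow now 4.
Augment Depot→n1→n3→n6→Port: bottleneck 6, flow now 10.
Augment Depot→n2→n3→n6→Port: bottleneck 5, flow now 15.
No augmenting path remains; maximum flow = 15.
In the residual graph, reachable from Depot: {Depot, n1, n2}.
Min-cut edges: n1→n3 (10), n2→n3 (5); capacity 10 + 5 = 15.
This cut is saturated, so no flow can exceed 15.

15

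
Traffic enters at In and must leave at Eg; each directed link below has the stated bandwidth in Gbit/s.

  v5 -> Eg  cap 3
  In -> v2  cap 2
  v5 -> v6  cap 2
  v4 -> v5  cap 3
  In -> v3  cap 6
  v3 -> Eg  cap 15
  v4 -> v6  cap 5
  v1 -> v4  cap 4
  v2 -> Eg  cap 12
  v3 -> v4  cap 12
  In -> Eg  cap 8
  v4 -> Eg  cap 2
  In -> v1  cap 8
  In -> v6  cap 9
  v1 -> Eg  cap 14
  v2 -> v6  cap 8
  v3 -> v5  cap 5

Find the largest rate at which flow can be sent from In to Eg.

Augment In→Eg: bottleneck 8, flow now 8.
Augment In→v1→Eg: bottleneck 8, flow now 16.
Augment In→v2→Eg: bottleneck 2, flow now 18.
Augment In→v3→Eg: bottleneck 6, flow now 24.
No augmenting path remains; maximum flow = 24.
In the residual graph, reachable from In: {In, v6}.
Min-cut edges: In→v1 (8), In→v2 (2), In→v3 (6), In→Eg (8); capacity 8 + 2 + 6 + 8 = 24.
This cut is saturated, so no flow can exceed 24.

24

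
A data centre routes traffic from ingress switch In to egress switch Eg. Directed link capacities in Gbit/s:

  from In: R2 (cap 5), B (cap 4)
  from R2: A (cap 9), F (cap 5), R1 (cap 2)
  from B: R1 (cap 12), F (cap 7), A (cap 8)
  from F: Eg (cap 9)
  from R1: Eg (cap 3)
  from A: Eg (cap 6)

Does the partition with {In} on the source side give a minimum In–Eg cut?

Given cut capacity: 5 + 4 = 9.
Augment In→R2→F→Eg: bottleneck 5, flow now 5.
Augment In→B→F→Eg: bottleneck 4, flow now 9.
No augmenting path remains; maximum flow = 9.
Cut capacity 9 equals the max flow, so it is a minimum cut.

Yes — it is a minimum cut (capacity 9).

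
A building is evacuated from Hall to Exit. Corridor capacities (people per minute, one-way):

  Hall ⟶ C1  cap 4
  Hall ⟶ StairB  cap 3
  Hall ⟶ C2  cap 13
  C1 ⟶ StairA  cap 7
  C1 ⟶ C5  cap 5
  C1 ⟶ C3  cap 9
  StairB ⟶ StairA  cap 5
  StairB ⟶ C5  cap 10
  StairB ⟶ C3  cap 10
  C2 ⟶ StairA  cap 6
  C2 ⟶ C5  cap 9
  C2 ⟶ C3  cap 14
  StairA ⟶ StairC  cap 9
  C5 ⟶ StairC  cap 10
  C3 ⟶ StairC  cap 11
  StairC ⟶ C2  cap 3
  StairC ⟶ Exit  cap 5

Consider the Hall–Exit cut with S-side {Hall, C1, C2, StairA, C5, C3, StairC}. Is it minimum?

No — its capacity is 8, but the minimum cut has capacity 5.

Given cut capacity: 3 + 5 = 8.
Augment Hall→C1→StairA→StairC→Exit: bottleneck 4, flow now 4.
Augment Hall→StairB→StairA→StairC→Exit: bottleneck 1, flow now 5.
No augmenting path remains; maximum flow = 5.
In the residual graph, reachable from Hall: {Hall, C1, StairB, C2, StairA, C5, C3, StairC}.
Min-cut edges: StairC→Exit (5); capacity 5 = 5.
Cut capacity 8 exceeds the max flow 5, so it is not minimum.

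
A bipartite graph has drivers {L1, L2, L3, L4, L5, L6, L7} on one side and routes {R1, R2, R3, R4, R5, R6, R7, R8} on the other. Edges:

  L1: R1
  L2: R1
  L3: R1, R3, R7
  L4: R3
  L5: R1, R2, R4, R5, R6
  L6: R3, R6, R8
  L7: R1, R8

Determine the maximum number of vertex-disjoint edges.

6

Unit-capacity flow: source→left, listed edges, right→sink; max matching = max flow.
Augmenting path L1→R1 (+1); matched 1.
Augmenting path L3→R3 (+1); matched 2.
Augmenting path L5→R2 (+1); matched 3.
Augmenting path L6→R6 (+1); matched 4.
Augmenting path L7→R8 (+1); matched 5.
Augmenting path L4→R3→L3→R7 (+1); matched 6.
No augmenting path remains; maximum matching = 6.
König certificate: {L3, L4, L5, L6, L7, R1} is a vertex cover of size 6 (every listed pair touches it), so no matching can be larger.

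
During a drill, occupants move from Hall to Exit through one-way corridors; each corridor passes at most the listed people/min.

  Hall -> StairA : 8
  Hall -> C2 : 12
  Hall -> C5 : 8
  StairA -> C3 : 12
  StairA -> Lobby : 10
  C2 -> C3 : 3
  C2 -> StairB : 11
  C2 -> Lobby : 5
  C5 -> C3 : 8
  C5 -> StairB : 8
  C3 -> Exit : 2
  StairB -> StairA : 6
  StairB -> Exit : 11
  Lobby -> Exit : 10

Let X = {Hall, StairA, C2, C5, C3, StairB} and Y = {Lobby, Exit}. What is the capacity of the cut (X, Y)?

28

Edges leaving {Hall, StairA, C2, C5, C3, StairB}: StairA→Lobby (10), C2→Lobby (5), C3→Exit (2), StairB→Exit (11).
Cut capacity = 10 + 5 + 2 + 11 = 28.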